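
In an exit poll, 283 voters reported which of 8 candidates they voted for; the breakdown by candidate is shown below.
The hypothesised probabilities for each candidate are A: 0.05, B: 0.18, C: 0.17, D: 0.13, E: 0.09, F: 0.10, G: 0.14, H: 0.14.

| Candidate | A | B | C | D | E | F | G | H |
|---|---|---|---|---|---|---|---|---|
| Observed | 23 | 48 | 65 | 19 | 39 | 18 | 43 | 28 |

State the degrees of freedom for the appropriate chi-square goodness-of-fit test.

7

There are k = 8 categories and no parameters were estimated from the data, so df = 8 − 1 = 7.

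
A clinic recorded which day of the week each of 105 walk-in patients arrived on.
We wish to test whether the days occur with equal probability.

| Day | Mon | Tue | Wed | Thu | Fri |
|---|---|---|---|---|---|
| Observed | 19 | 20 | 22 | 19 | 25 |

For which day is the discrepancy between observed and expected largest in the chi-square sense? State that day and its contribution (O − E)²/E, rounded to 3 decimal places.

Expected count for each of the 5 categories: 105/5 = 21.
χ² = (19−21)²/21 + (20−21)²/21 + (22−21)²/21 + (19−21)²/21 + (25−21)²/21
   = 0.1905 + 0.0476 + 0.0476 + 0.1905 + 0.7619
The largest term is for Fri: 0.762.

Fri, 0.762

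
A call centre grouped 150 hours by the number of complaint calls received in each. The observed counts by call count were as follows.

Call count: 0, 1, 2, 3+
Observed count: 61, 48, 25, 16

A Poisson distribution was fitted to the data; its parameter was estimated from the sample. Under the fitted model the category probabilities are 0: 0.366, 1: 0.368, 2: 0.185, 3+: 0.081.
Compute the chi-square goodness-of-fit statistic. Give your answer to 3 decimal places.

Expected counts E_i = n·p_i: 150×0.366 = 54.9, 150×0.368 = 55.2, 150×0.185 = 27.75, 150×0.081 = 12.15.
cat         O        E   (O−E)²/E
0          61     54.9     0.6778
1          48     55.2     0.9391
2          25    27.75     0.2725
3+         16    12.15     1.2200
Sum = 3.109

3.109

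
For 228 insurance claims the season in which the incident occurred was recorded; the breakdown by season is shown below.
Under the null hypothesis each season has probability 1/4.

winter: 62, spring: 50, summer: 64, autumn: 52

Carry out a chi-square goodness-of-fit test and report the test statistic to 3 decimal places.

Under H₀ each category has probability 1/4, so each expected count is 228/4 = 57.
winter: (62 − 57)²/57 = 25/57 = 0.4386
spring: (50 − 57)²/57 = 49/57 = 0.8596
summer: (64 − 57)²/57 = 49/57 = 0.8596
autumn: (52 − 57)²/57 = 25/57 = 0.4386
Sum = 2.596

2.596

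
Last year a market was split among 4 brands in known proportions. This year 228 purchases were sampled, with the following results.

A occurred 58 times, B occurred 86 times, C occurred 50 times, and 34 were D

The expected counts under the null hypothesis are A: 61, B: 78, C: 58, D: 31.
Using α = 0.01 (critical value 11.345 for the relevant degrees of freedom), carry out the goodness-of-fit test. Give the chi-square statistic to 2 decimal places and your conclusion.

2.36; do not reject

cat         O        E   (O−E)²/E
A          58       61      0.148
B          86       78      0.821
C          50       58      1.103
D          34       31      0.290
Sum = 2.36
df = 3. Since 2.36 < 11.345, we do not reject H₀.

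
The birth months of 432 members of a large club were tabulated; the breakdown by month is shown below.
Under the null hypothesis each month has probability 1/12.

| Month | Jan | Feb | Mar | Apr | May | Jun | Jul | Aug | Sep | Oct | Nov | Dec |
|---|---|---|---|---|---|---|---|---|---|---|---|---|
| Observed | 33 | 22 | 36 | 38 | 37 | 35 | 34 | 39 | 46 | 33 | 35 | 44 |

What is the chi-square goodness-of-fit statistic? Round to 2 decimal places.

Under H₀ each category has probability 1/12, so each expected count is 432/12 = 36.
χ² = (33−36)²/36 + (22−36)²/36 + (36−36)²/36 + (38−36)²/36 + (37−36)²/36 + (35−36)²/36 + (34−36)²/36 + (39−36)²/36 + (46−36)²/36 + (33−36)²/36 + (35−36)²/36 + (44−36)²/36
   = 0.250 + 5.444 + 0.000 + 0.111 + 0.028 + 0.028 + 0.111 + 0.250 + 2.778 + 0.250 + 0.028 + 1.778
Sum = 11.06

11.06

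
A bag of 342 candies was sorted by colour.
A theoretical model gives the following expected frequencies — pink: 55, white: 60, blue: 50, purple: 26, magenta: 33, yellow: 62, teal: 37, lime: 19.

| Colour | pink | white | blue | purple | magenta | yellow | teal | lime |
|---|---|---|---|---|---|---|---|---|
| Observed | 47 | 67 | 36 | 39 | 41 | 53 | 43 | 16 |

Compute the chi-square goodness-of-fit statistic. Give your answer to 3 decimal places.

cat          O        E   (O−E)²/E
pink        47       55     1.1636
white       67       60     0.8167
blue        36       50     3.9200
purple      39       26     6.5000
magenta     41       33     1.9394
yellow      53       62     1.3065
teal        43       37     0.9730
lime        16       19     0.4737
Sum = 17.093

17.093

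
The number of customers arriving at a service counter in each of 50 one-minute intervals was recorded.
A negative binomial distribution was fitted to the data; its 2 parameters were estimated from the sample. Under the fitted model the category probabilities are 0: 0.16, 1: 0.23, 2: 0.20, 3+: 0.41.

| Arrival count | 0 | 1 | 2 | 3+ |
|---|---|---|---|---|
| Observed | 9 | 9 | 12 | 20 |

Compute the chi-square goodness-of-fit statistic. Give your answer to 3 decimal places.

1.081

Expected counts E_i = n·p_i: 50×0.16 = 8, 50×0.23 = 11.5, 50×0.20 = 10, 50×0.41 = 20.5.
cat         O        E   (O−E)²/E
0           9        8     0.1250
1           9     11.5     0.5435
2          12       10     0.4000
3+         20     20.5     0.0122
Sum = 1.081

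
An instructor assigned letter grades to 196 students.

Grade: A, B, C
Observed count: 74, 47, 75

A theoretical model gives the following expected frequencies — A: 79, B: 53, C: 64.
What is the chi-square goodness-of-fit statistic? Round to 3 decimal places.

χ² = (74−79)²/79 + (47−53)²/53 + (75−64)²/64
   = 0.3165 + 0.6792 + 1.8906
Sum = 2.886

2.886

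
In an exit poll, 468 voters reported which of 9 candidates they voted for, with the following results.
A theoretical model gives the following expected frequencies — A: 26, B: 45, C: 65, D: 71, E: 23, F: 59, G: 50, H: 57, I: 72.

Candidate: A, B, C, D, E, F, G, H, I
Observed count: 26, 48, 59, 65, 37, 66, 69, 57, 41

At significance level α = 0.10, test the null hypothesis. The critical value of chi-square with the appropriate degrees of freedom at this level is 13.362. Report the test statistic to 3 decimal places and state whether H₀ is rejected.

31.180; reject

χ² = (26−26)²/26 + (48−45)²/45 + (59−65)²/65 + (65−71)²/71 + (37−23)²/23 + (66−59)²/59 + (69−50)²/50 + (57−57)²/57 + (41−72)²/72
   = 0.0000 + 0.2000 + 0.5538 + 0.5070 + 8.5217 + 0.8305 + 7.2200 + 0.0000 + 13.3472
Sum = 31.180
df = 8. Since 31.180 > 13.362, we reject H₀.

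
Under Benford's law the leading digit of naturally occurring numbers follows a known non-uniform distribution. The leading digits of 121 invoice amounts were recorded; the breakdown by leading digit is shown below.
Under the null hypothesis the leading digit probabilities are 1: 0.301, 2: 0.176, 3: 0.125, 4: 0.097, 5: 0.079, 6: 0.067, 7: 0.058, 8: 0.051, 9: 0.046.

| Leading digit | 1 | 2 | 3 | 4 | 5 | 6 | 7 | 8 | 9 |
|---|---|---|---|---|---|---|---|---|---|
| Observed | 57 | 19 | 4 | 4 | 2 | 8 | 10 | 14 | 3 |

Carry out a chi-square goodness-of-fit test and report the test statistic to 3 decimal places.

Expected counts E_i = n·p_i: 121×0.301 = 36.421, 121×0.176 = 21.296, 121×0.125 = 15.125, 121×0.097 = 11.737, 121×0.079 = 9.559, 121×0.067 = 8.107, 121×0.058 = 7.018, 121×0.051 = 6.171, 121×0.046 = 5.566.
cat         O        E   (O−E)²/E
1          57   36.421    11.6278
2          19   21.296     0.2475
3           4   15.125     8.1829
4           4   11.737     5.1002
5           2    9.559     5.9775
6           8    8.107     0.0014
7          10    7.018     1.2671
8          14    6.171     9.9325
9           3    5.566     1.1830
Sum = 43.520

43.520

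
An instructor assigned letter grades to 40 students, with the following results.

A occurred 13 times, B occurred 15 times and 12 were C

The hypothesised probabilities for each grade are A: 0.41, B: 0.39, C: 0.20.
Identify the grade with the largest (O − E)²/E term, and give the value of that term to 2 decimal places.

Expected counts E_i = n·p_i: 40×0.41 = 16.4, 40×0.39 = 15.6, 40×0.20 = 8.
A: (13 − 16.4)²/16.4 = 11.56/16.4 = 0.705
B: (15 − 15.6)²/15.6 = 0.36/15.6 = 0.023
C: (12 − 8)²/8 = 16/8 = 2.000
The largest term is for C: 2.00.

C, 2.00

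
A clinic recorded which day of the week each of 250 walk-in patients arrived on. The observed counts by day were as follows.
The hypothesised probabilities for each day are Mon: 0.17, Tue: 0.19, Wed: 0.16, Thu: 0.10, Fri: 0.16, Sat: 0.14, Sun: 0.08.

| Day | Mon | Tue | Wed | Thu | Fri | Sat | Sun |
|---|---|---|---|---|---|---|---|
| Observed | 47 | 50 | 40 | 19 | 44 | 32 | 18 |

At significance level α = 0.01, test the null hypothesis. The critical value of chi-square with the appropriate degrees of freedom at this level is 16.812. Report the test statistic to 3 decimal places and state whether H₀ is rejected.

Expected counts E_i = n·p_i: 250×0.17 = 42.5, 250×0.19 = 47.5, 250×0.16 = 40, 250×0.10 = 25, 250×0.16 = 40, 250×0.14 = 35, 250×0.08 = 20.
Mon: (47 − 42.5)²/42.5 = 20.25/42.5 = 0.4765
Tue: (50 − 47.5)²/47.5 = 6.25/47.5 = 0.1316
Wed: (40 − 40)²/40 = 0/40 = 0.0000
Thu: (19 − 25)²/25 = 36/25 = 1.4400
Fri: (44 − 40)²/40 = 16/40 = 0.4000
Sat: (32 − 35)²/35 = 9/35 = 0.2571
Sun: (18 − 20)²/20 = 4/20 = 0.2000
Sum = 2.905
df = 6. Since 2.905 < 16.812, we do not reject H₀.

2.905; do not reject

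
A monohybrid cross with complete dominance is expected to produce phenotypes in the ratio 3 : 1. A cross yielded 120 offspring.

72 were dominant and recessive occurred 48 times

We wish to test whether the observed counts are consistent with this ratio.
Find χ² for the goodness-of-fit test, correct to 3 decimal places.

Ratio total = 4. Expected counts: 120×3/4 = 90, 120×1/4 = 30.
dominant: (72 − 90)²/90 = 324/90 = 3.6000
recessive: (48 − 30)²/30 = 324/30 = 10.8000
Sum = 14.400

14.400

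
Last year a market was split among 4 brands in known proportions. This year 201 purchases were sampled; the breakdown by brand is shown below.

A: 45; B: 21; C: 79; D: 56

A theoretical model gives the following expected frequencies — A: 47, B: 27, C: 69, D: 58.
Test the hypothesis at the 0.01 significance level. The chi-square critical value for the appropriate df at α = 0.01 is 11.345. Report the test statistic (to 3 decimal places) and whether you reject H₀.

χ² = (45−47)²/47 + (21−27)²/27 + (79−69)²/69 + (56−58)²/58
   = 0.0851 + 1.3333 + 1.4493 + 0.0690
Sum = 2.937
df = 3. Since 2.937 < 11.345, we do not reject H₀.

2.937; do not reject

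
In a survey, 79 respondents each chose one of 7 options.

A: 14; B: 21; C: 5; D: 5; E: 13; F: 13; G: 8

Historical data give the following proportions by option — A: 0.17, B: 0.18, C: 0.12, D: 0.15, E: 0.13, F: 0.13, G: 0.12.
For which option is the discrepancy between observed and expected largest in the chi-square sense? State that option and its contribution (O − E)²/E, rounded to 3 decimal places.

D, 3.960

Expected counts E_i = n·p_i: 79×0.17 = 13.43, 79×0.18 = 14.22, 79×0.12 = 9.48, 79×0.15 = 11.85, 79×0.13 = 10.27, 79×0.13 = 10.27, 79×0.12 = 9.48.
A: (14 − 13.43)²/13.43 = 0.3249/13.43 = 0.0242
B: (21 − 14.22)²/14.22 = 45.9684/14.22 = 3.2327
C: (5 − 9.48)²/9.48 = 20.0704/9.48 = 2.1171
D: (5 − 11.85)²/11.85 = 46.9225/11.85 = 3.9597
E: (13 − 10.27)²/10.27 = 7.4529/10.27 = 0.7257
F: (13 − 10.27)²/10.27 = 7.4529/10.27 = 0.7257
G: (8 − 9.48)²/9.48 = 2.1904/9.48 = 0.2311
The largest term is for D: 3.960.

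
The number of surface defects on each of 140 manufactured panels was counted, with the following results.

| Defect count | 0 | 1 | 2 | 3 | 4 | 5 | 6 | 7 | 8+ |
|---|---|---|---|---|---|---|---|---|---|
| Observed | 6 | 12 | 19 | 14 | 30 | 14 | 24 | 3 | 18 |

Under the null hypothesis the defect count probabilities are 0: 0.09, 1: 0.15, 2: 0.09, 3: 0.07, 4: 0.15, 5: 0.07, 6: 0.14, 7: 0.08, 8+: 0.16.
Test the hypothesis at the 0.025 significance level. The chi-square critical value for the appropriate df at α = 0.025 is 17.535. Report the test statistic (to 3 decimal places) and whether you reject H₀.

25.878; reject

Expected counts E_i = n·p_i: 140×0.09 = 12.6, 140×0.15 = 21, 140×0.09 = 12.6, 140×0.07 = 9.8, 140×0.15 = 21, 140×0.07 = 9.8, 140×0.14 = 19.6, 140×0.08 = 11.2, 140×0.16 = 22.4.
0: (6 − 12.6)²/12.6 = 43.56/12.6 = 3.4571
1: (12 − 21)²/21 = 81/21 = 3.8571
2: (19 − 12.6)²/12.6 = 40.96/12.6 = 3.2508
3: (14 − 9.8)²/9.8 = 17.64/9.8 = 1.8000
4: (30 − 21)²/21 = 81/21 = 3.8571
5: (14 − 9.8)²/9.8 = 17.64/9.8 = 1.8000
6: (24 − 19.6)²/19.6 = 19.36/19.6 = 0.9878
7: (3 − 11.2)²/11.2 = 67.24/11.2 = 6.0036
8+: (18 − 22.4)²/22.4 = 19.36/22.4 = 0.8643
Sum = 25.878
df = 8. Since 25.878 > 17.535, we reject H₀.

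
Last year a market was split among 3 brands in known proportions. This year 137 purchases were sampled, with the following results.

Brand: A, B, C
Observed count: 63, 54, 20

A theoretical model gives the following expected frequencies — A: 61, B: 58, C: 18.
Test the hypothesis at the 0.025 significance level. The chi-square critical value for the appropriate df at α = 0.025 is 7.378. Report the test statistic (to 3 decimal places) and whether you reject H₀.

χ² = (63−61)²/61 + (54−58)²/58 + (20−18)²/18
   = 0.0656 + 0.2759 + 0.2222
Sum = 0.564
df = 2. Since 0.564 < 7.378, we do not reject H₀.

0.564; do not reject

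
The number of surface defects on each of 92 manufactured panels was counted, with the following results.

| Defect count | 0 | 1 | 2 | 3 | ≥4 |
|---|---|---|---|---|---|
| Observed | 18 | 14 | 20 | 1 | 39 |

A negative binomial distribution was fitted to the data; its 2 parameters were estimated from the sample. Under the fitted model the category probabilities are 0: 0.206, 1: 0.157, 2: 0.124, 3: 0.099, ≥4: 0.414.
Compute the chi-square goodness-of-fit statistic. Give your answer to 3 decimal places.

13.772

Expected counts E_i = n·p_i: 92×0.206 = 18.952, 92×0.157 = 14.444, 92×0.124 = 11.408, 92×0.099 = 9.108, 92×0.414 = 38.088.
0: (18 − 18.952)²/18.952 = 0.906304/18.952 = 0.0478
1: (14 − 14.444)²/14.444 = 0.197136/14.444 = 0.0136
2: (20 − 11.408)²/11.408 = 73.822464/11.408 = 6.4711
3: (1 − 9.108)²/9.108 = 65.739664/9.108 = 7.2178
≥4: (39 − 38.088)²/38.088 = 0.831744/38.088 = 0.0218
Sum = 13.772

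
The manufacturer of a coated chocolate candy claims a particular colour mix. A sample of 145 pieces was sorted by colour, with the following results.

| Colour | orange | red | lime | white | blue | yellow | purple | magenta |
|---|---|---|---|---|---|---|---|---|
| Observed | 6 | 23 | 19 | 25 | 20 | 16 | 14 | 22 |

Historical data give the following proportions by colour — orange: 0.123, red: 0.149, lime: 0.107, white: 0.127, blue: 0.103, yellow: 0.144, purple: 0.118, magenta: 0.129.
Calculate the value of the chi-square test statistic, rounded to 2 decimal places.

15.09

Expected counts E_i = n·p_i: 145×0.123 = 17.835, 145×0.149 = 21.605, 145×0.107 = 15.515, 145×0.127 = 18.415, 145×0.103 = 14.935, 145×0.144 = 20.88, 145×0.118 = 17.11, 145×0.129 = 18.705.
orange: (6 − 17.835)²/17.835 = 140.067225/17.835 = 7.854
red: (23 − 21.605)²/21.605 = 1.946025/21.605 = 0.090
lime: (19 − 15.515)²/15.515 = 12.145225/15.515 = 0.783
white: (25 − 18.415)²/18.415 = 43.362225/18.415 = 2.355
blue: (20 − 14.935)²/14.935 = 25.654225/14.935 = 1.718
yellow: (16 − 20.88)²/20.88 = 23.8144/20.88 = 1.141
purple: (14 − 17.11)²/17.11 = 9.6721/17.11 = 0.565
magenta: (22 − 18.705)²/18.705 = 10.857025/18.705 = 0.580
Sum = 15.09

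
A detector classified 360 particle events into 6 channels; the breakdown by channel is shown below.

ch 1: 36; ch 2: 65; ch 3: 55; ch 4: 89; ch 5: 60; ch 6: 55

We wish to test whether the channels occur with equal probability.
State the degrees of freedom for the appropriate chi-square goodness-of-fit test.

There are k = 6 categories and no parameters were estimated from the data, so df = 6 − 1 = 5.

5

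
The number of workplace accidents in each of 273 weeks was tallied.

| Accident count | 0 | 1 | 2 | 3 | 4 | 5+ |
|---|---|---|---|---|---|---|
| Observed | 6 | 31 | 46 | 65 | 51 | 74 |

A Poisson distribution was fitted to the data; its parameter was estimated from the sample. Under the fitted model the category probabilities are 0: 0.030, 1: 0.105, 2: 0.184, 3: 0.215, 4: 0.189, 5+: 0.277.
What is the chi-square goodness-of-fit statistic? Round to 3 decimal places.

Expected counts E_i = n·p_i: 273×0.030 = 8.19, 273×0.105 = 28.665, 273×0.184 = 50.232, 273×0.215 = 58.695, 273×0.189 = 51.597, 273×0.277 = 75.621.
χ² = (6−8.19)²/8.19 + (31−28.665)²/28.665 + (46−50.232)²/50.232 + (65−58.695)²/58.695 + (51−51.597)²/51.597 + (74−75.621)²/75.621
   = 0.5856 + 0.1902 + 0.3565 + 0.6773 + 0.0069 + 0.0347
Sum = 1.851

1.851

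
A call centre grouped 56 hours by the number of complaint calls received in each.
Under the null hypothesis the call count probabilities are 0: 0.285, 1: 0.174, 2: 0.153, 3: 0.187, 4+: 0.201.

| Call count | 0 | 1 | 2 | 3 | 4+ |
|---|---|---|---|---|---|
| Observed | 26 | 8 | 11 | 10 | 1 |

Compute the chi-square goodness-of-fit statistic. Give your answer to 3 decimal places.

Expected counts E_i = n·p_i: 56×0.285 = 15.96, 56×0.174 = 9.744, 56×0.153 = 8.568, 56×0.187 = 10.472, 56×0.201 = 11.256.
cat         O        E   (O−E)²/E
0          26    15.96     6.3159
1           8    9.744     0.3121
2          11    8.568     0.6903
3          10   10.472     0.0213
4+          1   11.256     9.3448
Sum = 16.684

16.684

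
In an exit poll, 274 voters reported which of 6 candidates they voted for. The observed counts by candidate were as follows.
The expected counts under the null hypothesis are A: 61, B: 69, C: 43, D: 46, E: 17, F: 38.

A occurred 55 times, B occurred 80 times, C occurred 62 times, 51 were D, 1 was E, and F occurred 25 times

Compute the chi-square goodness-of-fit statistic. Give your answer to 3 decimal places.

30.789

cat         O        E   (O−E)²/E
A          55       61     0.5902
B          80       69     1.7536
C          62       43     8.3953
D          51       46     0.5435
E           1       17    15.0588
F          25       38     4.4474
Sum = 30.789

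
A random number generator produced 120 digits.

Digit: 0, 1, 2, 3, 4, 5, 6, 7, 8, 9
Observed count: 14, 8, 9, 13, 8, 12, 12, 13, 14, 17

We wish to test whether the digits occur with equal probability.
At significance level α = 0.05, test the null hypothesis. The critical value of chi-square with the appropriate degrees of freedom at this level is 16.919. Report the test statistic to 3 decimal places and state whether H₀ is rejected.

6.333; do not reject

Expected count for each of the 10 categories: 120/10 = 12.
cat         O        E   (O−E)²/E
0          14       12     0.3333
1           8       12     1.3333
2           9       12     0.7500
3          13       12     0.0833
4           8       12     1.3333
5          12       12     0.0000
6          12       12     0.0000
7          13       12     0.0833
8          14       12     0.3333
9          17       12     2.0833
Sum = 6.333
df = 9. Since 6.333 < 16.919, we do not reject H₀.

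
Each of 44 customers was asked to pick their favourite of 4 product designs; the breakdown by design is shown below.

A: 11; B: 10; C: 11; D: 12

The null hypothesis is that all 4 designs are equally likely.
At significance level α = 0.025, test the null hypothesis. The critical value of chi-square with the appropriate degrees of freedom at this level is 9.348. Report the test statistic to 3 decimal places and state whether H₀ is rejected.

Expected count for each of the 4 categories: 44/4 = 11.
A: (11 − 11)²/11 = 0/11 = 0.0000
B: (10 − 11)²/11 = 1/11 = 0.0909
C: (11 − 11)²/11 = 0/11 = 0.0000
D: (12 − 11)²/11 = 1/11 = 0.0909
Sum = 0.182
df = 3. Since 0.182 < 9.348, we do not reject H₀.

0.182; do not reject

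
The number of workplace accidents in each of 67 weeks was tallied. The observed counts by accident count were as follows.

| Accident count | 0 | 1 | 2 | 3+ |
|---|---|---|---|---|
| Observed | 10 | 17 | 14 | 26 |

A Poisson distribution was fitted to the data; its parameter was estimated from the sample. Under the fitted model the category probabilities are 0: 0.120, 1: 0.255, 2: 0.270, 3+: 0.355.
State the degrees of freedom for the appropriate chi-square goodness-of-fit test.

2

There are k = 4 categories and 1 parameter estimated from the data, so df = 4 − 1 − 1 = 2.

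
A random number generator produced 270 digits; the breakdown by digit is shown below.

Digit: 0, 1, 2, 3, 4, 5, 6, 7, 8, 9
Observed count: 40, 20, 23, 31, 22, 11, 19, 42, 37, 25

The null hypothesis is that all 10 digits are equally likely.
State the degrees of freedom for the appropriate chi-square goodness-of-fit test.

There are k = 10 categories and no parameters were estimated from the data, so df = 10 − 1 = 9.

9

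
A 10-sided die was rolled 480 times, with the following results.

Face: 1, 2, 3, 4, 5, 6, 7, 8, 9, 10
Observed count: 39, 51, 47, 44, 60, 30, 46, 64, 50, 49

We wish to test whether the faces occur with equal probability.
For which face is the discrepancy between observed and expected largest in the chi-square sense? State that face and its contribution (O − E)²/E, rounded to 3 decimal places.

Expected count for each of the 10 categories: 480/10 = 48.
1: (39 − 48)²/48 = 81/48 = 1.6875
2: (51 − 48)²/48 = 9/48 = 0.1875
3: (47 − 48)²/48 = 1/48 = 0.0208
4: (44 − 48)²/48 = 16/48 = 0.3333
5: (60 − 48)²/48 = 144/48 = 3.0000
6: (30 − 48)²/48 = 324/48 = 6.7500
7: (46 − 48)²/48 = 4/48 = 0.0833
8: (64 − 48)²/48 = 256/48 = 5.3333
9: (50 − 48)²/48 = 4/48 = 0.0833
10: (49 − 48)²/48 = 1/48 = 0.0208
The largest term is for 6: 6.750.

6, 6.750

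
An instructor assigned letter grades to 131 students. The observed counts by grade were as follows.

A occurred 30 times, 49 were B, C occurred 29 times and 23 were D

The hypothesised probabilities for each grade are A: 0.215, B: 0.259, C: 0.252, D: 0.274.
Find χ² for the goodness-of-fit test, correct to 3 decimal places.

11.933

Expected counts E_i = n·p_i: 131×0.215 = 28.165, 131×0.259 = 33.929, 131×0.252 = 33.012, 131×0.274 = 35.894.
χ² = (30−28.165)²/28.165 + (49−33.929)²/33.929 + (29−33.012)²/33.012 + (23−35.894)²/35.894
   = 0.1196 + 6.6944 + 0.4876 + 4.6318
Sum = 11.933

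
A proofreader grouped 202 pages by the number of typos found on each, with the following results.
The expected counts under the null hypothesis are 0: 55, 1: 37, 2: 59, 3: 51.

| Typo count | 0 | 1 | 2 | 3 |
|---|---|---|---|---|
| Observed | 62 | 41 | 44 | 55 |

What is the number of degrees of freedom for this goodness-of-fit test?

3

There are k = 4 categories and no parameters were estimated from the data, so df = 4 − 1 = 3.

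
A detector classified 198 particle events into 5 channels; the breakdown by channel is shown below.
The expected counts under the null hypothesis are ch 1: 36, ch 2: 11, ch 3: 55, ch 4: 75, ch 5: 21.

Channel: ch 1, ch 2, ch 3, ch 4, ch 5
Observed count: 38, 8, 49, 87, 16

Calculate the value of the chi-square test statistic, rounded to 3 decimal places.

ch 1: (38 − 36)²/36 = 4/36 = 0.1111
ch 2: (8 − 11)²/11 = 9/11 = 0.8182
ch 3: (49 − 55)²/55 = 36/55 = 0.6545
ch 4: (87 − 75)²/75 = 144/75 = 1.9200
ch 5: (16 − 21)²/21 = 25/21 = 1.1905
Sum = 4.694

4.694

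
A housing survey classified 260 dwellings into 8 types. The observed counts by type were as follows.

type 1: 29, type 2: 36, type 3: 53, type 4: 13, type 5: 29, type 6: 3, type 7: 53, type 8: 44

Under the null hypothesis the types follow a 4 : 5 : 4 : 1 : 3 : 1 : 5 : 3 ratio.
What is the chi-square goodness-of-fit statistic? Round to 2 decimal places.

23.72

Ratio total = 26. Expected counts: 260×4/26 = 40, 260×5/26 = 50, 260×4/26 = 40, 260×1/26 = 10, 260×3/26 = 30, 260×1/26 = 10, 260×5/26 = 50, 260×3/26 = 30.
χ² = (29−40)²/40 + (36−50)²/50 + (53−40)²/40 + (13−10)²/10 + (29−30)²/30 + (3−10)²/10 + (53−50)²/50 + (44−30)²/30
   = 3.025 + 3.920 + 4.225 + 0.900 + 0.033 + 4.900 + 0.180 + 6.533
Sum = 23.72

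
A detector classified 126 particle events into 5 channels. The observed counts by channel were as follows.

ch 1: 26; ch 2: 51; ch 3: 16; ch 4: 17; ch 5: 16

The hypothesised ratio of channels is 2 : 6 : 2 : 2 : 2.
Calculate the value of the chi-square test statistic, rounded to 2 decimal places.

4.22

Ratio total = 14. Expected counts: 126×2/14 = 18, 126×6/14 = 54, 126×2/14 = 18, 126×2/14 = 18, 126×2/14 = 18.
cat         O        E   (O−E)²/E
ch 1       26       18      3.556
ch 2       51       54      0.167
ch 3       16       18      0.222
ch 4       17       18      0.056
ch 5       16       18      0.222
Sum = 4.22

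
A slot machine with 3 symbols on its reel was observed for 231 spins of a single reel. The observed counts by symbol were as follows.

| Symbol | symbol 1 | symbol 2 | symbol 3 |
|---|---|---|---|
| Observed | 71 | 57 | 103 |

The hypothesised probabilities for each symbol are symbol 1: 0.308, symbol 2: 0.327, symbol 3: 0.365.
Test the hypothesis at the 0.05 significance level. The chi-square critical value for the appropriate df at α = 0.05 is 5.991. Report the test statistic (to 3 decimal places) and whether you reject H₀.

Expected counts E_i = n·p_i: 231×0.308 = 71.148, 231×0.327 = 75.537, 231×0.365 = 84.315.
cat           O        E   (O−E)²/E
symbol 1     71   71.148     0.0003
symbol 2     57   75.537     4.5490
symbol 3    103   84.315     4.1408
Sum = 8.690
df = 2. Since 8.690 > 5.991, we reject H₀.

8.690; reject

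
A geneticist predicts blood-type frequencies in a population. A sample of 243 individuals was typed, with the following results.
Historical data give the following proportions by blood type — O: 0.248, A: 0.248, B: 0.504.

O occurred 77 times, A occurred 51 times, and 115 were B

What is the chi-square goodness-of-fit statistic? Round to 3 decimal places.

Expected counts E_i = n·p_i: 243×0.248 = 60.264, 243×0.248 = 60.264, 243×0.504 = 122.472.
χ² = (77−60.264)²/60.264 + (51−60.264)²/60.264 + (115−122.472)²/122.472
   = 4.6478 + 1.4241 + 0.4559
Sum = 6.528

6.528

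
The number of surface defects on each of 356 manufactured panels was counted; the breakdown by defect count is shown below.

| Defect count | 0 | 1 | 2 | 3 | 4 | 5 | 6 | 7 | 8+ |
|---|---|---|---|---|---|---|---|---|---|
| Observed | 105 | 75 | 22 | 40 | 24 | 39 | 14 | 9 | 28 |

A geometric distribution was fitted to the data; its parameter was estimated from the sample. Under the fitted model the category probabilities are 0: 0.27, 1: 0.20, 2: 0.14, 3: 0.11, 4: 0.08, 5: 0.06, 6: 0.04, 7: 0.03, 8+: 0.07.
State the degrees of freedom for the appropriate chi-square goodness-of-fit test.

7

There are k = 9 categories and 1 parameter estimated from the data, so df = 9 − 1 − 1 = 7.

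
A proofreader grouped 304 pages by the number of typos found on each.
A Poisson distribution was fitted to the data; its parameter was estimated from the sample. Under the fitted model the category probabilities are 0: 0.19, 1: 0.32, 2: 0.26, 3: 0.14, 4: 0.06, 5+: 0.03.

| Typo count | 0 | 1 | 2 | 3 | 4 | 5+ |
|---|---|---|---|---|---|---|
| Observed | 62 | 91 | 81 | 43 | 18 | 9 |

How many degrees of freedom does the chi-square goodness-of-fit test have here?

There are k = 6 categories and 1 parameter estimated from the data, so df = 6 − 1 − 1 = 4.

4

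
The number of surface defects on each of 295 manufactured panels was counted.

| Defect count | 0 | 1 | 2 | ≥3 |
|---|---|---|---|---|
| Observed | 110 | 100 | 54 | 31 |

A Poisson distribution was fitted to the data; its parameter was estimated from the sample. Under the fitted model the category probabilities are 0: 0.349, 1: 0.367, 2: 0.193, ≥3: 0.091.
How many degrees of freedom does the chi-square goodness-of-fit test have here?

2

There are k = 4 categories and 1 parameter estimated from the data, so df = 4 − 1 − 1 = 2.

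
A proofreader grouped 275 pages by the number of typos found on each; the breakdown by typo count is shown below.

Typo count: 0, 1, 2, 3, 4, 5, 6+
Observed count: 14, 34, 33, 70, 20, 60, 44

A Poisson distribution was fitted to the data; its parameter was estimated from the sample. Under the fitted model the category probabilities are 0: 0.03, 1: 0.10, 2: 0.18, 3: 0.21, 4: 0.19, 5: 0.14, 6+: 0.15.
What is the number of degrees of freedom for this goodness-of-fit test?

5

There are k = 7 categories and 1 parameter estimated from the data, so df = 7 − 1 − 1 = 5.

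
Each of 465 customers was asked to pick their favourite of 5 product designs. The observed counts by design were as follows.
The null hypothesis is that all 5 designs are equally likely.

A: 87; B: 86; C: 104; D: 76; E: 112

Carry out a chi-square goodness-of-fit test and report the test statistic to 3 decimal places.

Under H₀ each category has probability 1/5, so each expected count is 465/5 = 93.
cat         O        E   (O−E)²/E
A          87       93     0.3871
B          86       93     0.5269
C         104       93     1.3011
D          76       93     3.1075
E         112       93     3.8817
Sum = 9.204

9.204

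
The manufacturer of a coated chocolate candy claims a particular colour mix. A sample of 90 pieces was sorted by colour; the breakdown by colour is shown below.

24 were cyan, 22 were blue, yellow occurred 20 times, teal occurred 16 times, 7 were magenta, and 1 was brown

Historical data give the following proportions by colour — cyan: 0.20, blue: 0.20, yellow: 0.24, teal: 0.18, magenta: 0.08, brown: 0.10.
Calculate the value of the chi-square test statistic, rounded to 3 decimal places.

Expected counts E_i = n·p_i: 90×0.20 = 18, 90×0.20 = 18, 90×0.24 = 21.6, 90×0.18 = 16.2, 90×0.08 = 7.2, 90×0.10 = 9.
cyan: (24 − 18)²/18 = 36/18 = 2.0000
blue: (22 − 18)²/18 = 16/18 = 0.8889
yellow: (20 − 21.6)²/21.6 = 2.56/21.6 = 0.1185
teal: (16 − 16.2)²/16.2 = 0.04/16.2 = 0.0025
magenta: (7 − 7.2)²/7.2 = 0.04/7.2 = 0.0056
brown: (1 − 9)²/9 = 64/9 = 7.1111
Sum = 10.127

10.127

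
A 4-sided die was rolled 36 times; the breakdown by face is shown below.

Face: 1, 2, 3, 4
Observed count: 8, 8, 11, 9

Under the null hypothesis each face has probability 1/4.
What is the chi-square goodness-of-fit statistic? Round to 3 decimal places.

0.667

Expected count for each of the 4 categories: 36/4 = 9.
cat         O        E   (O−E)²/E
1           8        9     0.1111
2           8        9     0.1111
3          11        9     0.4444
4           9        9     0.0000
Sum = 0.667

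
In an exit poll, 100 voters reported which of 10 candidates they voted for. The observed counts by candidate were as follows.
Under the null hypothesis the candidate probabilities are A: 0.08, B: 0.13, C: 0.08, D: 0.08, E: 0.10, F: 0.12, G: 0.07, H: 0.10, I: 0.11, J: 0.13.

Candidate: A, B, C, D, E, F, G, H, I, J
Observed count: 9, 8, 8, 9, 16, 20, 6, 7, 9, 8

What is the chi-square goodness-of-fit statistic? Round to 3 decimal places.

Expected counts E_i = n·p_i: 100×0.08 = 8, 100×0.13 = 13, 100×0.08 = 8, 100×0.08 = 8, 100×0.10 = 10, 100×0.12 = 12, 100×0.07 = 7, 100×0.10 = 10, 100×0.11 = 11, 100×0.13 = 13.
χ² = (9−8)²/8 + (8−13)²/13 + (8−8)²/8 + (9−8)²/8 + (16−10)²/10 + (20−12)²/12 + (6−7)²/7 + (7−10)²/10 + (9−11)²/11 + (8−13)²/13
   = 0.1250 + 1.9231 + 0.0000 + 0.1250 + 3.6000 + 5.3333 + 0.1429 + 0.9000 + 0.3636 + 1.9231
Sum = 14.436

14.436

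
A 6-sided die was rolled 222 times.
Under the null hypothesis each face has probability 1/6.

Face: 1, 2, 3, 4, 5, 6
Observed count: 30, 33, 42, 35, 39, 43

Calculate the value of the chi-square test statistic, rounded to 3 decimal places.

3.622

Expected count for each of the 6 categories: 222/6 = 37.
1: (30 − 37)²/37 = 49/37 = 1.3243
2: (33 − 37)²/37 = 16/37 = 0.4324
3: (42 − 37)²/37 = 25/37 = 0.6757
4: (35 − 37)²/37 = 4/37 = 0.1081
5: (39 − 37)²/37 = 4/37 = 0.1081
6: (43 − 37)²/37 = 36/37 = 0.9730
Sum = 3.622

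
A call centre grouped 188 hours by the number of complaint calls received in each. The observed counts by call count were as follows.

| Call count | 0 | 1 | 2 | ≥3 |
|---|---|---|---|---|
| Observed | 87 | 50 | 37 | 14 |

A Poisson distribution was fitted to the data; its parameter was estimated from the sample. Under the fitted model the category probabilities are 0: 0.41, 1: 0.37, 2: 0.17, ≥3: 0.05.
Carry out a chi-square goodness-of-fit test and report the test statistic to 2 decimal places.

9.82

Expected counts E_i = n·p_i: 188×0.41 = 77.08, 188×0.37 = 69.56, 188×0.17 = 31.96, 188×0.05 = 9.4.
χ² = (87−77.08)²/77.08 + (50−69.56)²/69.56 + (37−31.96)²/31.96 + (14−9.4)²/9.4
   = 1.277 + 5.500 + 0.795 + 2.251
Sum = 9.82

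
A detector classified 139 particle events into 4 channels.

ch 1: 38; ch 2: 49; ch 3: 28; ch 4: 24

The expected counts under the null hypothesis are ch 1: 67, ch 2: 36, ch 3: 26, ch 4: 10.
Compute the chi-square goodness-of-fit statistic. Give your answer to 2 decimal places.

37.00

χ² = (38−67)²/67 + (49−36)²/36 + (28−26)²/26 + (24−10)²/10
   = 12.552 + 4.694 + 0.154 + 19.600
Sum = 37.00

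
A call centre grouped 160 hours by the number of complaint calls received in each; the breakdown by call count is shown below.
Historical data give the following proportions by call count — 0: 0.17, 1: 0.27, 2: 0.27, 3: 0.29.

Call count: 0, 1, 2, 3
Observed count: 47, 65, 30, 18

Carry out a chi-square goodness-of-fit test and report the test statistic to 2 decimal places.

Expected counts E_i = n·p_i: 160×0.17 = 27.2, 160×0.27 = 43.2, 160×0.27 = 43.2, 160×0.29 = 46.4.
cat         O        E   (O−E)²/E
0          47     27.2     14.413
1          65     43.2     11.001
2          30     43.2      4.033
3          18     46.4     17.383
Sum = 46.83

46.83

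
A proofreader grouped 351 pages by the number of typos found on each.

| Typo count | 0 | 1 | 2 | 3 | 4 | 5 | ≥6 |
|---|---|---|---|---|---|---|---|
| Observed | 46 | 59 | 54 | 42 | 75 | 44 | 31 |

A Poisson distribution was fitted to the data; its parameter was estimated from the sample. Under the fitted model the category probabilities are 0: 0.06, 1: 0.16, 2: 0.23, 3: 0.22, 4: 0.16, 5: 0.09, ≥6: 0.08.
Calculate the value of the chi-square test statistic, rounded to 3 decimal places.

66.092

Expected counts E_i = n·p_i: 351×0.06 = 21.06, 351×0.16 = 56.16, 351×0.23 = 80.73, 351×0.22 = 77.22, 351×0.16 = 56.16, 351×0.09 = 31.59, 351×0.08 = 28.08.
0: (46 − 21.06)²/21.06 = 622.0036/21.06 = 29.5348
1: (59 − 56.16)²/56.16 = 8.0656/56.16 = 0.1436
2: (54 − 80.73)²/80.73 = 714.4929/80.73 = 8.8504
3: (42 − 77.22)²/77.22 = 1240.4484/77.22 = 16.0638
4: (75 − 56.16)²/56.16 = 354.9456/56.16 = 6.3203
5: (44 − 31.59)²/31.59 = 154.0081/31.59 = 4.8752
≥6: (31 − 28.08)²/28.08 = 8.5264/28.08 = 0.3036
Sum = 66.092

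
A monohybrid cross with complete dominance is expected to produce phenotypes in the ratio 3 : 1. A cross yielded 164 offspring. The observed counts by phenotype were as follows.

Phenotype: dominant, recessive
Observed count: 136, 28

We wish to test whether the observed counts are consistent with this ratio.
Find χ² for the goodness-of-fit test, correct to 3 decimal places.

Ratio total = 4. Expected counts: 164×3/4 = 123, 164×1/4 = 41.
dominant: (136 − 123)²/123 = 169/123 = 1.3740
recessive: (28 − 41)²/41 = 169/41 = 4.1220
Sum = 5.496

5.496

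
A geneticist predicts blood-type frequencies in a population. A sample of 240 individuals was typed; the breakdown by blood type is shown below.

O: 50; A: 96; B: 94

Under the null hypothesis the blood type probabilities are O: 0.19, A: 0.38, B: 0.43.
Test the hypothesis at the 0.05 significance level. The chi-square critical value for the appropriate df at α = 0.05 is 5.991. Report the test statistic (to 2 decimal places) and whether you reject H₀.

Expected counts E_i = n·p_i: 240×0.19 = 45.6, 240×0.38 = 91.2, 240×0.43 = 103.2.
χ² = (50−45.6)²/45.6 + (96−91.2)²/91.2 + (94−103.2)²/103.2
   = 0.425 + 0.253 + 0.820
Sum = 1.50
df = 2. Since 1.50 < 5.991, we do not reject H₀.

1.50; do not reject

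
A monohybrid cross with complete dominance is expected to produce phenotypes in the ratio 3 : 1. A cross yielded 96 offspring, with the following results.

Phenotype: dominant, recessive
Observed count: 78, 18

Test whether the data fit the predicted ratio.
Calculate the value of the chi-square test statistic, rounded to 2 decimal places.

Ratio total = 4. Expected counts: 96×3/4 = 72, 96×1/4 = 24.
dominant: (78 − 72)²/72 = 36/72 = 0.500
recessive: (18 − 24)²/24 = 36/24 = 1.500
Sum = 2.00

2.00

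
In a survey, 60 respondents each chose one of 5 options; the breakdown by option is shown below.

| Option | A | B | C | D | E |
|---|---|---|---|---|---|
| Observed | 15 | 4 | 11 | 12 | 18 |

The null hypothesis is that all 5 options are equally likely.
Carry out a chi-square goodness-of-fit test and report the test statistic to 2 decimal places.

9.17

Under H₀ each category has probability 1/5, so each expected count is 60/5 = 12.
χ² = (15−12)²/12 + (4−12)²/12 + (11−12)²/12 + (12−12)²/12 + (18−12)²/12
   = 0.750 + 5.333 + 0.083 + 0.000 + 3.000
Sum = 9.17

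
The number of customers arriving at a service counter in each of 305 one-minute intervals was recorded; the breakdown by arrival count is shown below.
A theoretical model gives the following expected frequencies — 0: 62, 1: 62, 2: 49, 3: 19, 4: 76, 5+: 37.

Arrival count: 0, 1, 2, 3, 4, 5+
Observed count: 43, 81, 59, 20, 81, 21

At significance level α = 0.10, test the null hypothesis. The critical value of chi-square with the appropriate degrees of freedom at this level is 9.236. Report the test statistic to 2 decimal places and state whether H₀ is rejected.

χ² = (43−62)²/62 + (81−62)²/62 + (59−49)²/49 + (20−19)²/19 + (81−76)²/76 + (21−37)²/37
   = 5.823 + 5.823 + 2.041 + 0.053 + 0.329 + 6.919
Sum = 20.99
df = 5. Since 20.99 > 9.236, we reject H₀.

20.99; reject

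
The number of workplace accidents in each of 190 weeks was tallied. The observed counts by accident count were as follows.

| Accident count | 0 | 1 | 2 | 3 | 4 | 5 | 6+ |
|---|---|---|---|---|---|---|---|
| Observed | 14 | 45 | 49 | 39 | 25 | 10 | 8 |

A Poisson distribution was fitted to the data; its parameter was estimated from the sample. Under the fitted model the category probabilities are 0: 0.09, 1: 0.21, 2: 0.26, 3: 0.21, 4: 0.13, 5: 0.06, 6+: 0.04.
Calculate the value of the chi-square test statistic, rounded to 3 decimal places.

1.434

Expected counts E_i = n·p_i: 190×0.09 = 17.1, 190×0.21 = 39.9, 190×0.26 = 49.4, 190×0.21 = 39.9, 190×0.13 = 24.7, 190×0.06 = 11.4, 190×0.04 = 7.6.
cat         O        E   (O−E)²/E
0          14     17.1     0.5620
1          45     39.9     0.6519
2          49     49.4     0.0032
3          39     39.9     0.0203
4          25     24.7     0.0036
5          10     11.4     0.1719
6+          8      7.6     0.0211
Sum = 1.434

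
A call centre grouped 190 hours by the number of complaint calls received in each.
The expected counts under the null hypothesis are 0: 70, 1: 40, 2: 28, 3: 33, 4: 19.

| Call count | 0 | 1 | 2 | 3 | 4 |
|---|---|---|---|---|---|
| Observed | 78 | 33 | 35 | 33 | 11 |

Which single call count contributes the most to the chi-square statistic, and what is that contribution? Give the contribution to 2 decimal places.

4, 3.37

0: (78 − 70)²/70 = 64/70 = 0.914
1: (33 − 40)²/40 = 49/40 = 1.225
2: (35 − 28)²/28 = 49/28 = 1.750
3: (33 − 33)²/33 = 0/33 = 0.000
4: (11 − 19)²/19 = 64/19 = 3.368
The largest term is for 4: 3.37.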